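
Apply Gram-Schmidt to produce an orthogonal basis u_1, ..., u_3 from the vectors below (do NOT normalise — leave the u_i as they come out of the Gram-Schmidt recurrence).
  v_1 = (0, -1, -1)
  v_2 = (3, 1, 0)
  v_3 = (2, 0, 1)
Orthogonal basis:
  u_1 = (0, -1, -1)
  u_2 = (3, 1/2, -1/2)
  u_3 = (5/19, -15/19, 15/19)

Apply the Gram-Schmidt recurrence
  u_1 = v_1
  u_i = v_i − Σ_{j<i} ((v_i · u_j) / (u_j · u_j)) · u_j.

Step by step this gives:
  u_1 = (0, -1, -1)
  u_2 = (3, 1/2, -1/2)
  u_3 = (5/19, -15/19, 15/19)

Orthogonality check:
  u_2 · u_1 = 0 (should be 0)
  u_3 · u_1 = 0 (should be 0)
  u_3 · u_2 = 0 (should be 0)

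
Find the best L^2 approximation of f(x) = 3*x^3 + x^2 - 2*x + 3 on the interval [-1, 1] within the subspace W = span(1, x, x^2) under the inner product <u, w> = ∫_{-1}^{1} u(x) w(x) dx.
g(x) = x^2 - x/5 + 3

The best approximation g ∈ W is the orthogonal projection of f onto W. Writing g = a_0 + a_1 x + a_2 x^2, the coefficients solve the normal equations G · a = b where
  G_{ij} = <φ_i, φ_j> and b_i = <f, φ_i>, with φ_0 = 1, φ_1 = x, φ_2 = x^2.
G =
  [2, 0, 2/3]
  [0, 2/3, 0]
  [2/3, 0, 2/5],
b = (20/3, -2/15, 12/5).
Solving gives a_0 = 3, a_1 = -1/5, a_2 = 1, so
  g(x) = x^2 - x/5 + 3.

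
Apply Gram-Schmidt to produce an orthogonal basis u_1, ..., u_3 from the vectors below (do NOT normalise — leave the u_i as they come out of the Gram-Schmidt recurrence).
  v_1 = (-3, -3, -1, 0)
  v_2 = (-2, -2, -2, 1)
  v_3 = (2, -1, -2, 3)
Orthogonal basis:
  u_1 = (-3, -3, -1, 0)
  u_2 = (4/19, 4/19, -24/19, 1)
  u_3 = (71/51, -82/51, 11/17, 44/51)

Apply the Gram-Schmidt recurrence
  u_1 = v_1
  u_i = v_i − Σ_{j<i} ((v_i · u_j) / (u_j · u_j)) · u_j.

Step by step this gives:
  u_1 = (-3, -3, -1, 0)
  u_2 = (4/19, 4/19, -24/19, 1)
  u_3 = (71/51, -82/51, 11/17, 44/51)

Orthogonality check:
  u_2 · u_1 = 0 (should be 0)
  u_3 · u_1 = 0 (should be 0)
  u_3 · u_2 = 0 (should be 0)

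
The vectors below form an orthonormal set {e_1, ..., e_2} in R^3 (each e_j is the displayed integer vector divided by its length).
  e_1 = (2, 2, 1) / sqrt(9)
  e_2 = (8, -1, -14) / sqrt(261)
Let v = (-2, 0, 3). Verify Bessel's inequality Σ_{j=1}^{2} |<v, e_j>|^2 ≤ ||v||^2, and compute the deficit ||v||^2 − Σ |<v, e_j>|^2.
Σ |<v, e_j>|^2 = 13; ||v||^2 = 13; deficit = 0

Write each e_j = u_j / sqrt(<u_j, u_j>) where u_j is the displayed integer vector. Then <v, e_j> = <v, u_j> / sqrt(<u_j, u_j>), so |<v, e_j>|^2 = <v, u_j>^2 / <u_j, u_j>.
Coefficients: <v, e_1> = -1/sqrt(9), <v, e_2> = -58/sqrt(261).
Square and sum: Σ |<v, e_j>|^2 = 13.
Compute ||v||^2 = v·v = 13.
Deficit = 13 − 13 = 0 ≥ 0, confirming Bessel's inequality. (The deficit equals ||v − Σ <v,e_j> e_j||^2, the squared distance from v to span{e_j}.)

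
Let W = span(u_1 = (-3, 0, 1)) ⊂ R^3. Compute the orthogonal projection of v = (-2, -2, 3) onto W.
proj_W(v) = (-27/10, 0, 9/10)

Set up U = [u_1 | ... | u_1] ∈ R^(3×1). The projector onto W = col(U) is P = U (U^T U)^(-1) U^T.
Compute U^T U =
  [10],
and U^T v = (9).
Solve U^T U · c = U^T v for the coefficients: c = (9/10). The projection is proj_W(v) = U c.
Check: (v - proj_W(v)) · u_1 = 0  (should be 0).
Result: proj_W(v) = (-27/10, 0, 9/10).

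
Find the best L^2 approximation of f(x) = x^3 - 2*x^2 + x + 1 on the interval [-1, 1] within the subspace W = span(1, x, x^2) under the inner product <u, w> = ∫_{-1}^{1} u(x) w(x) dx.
g(x) = -2*x^2 + 8*x/5 + 1

The best approximation g ∈ W is the orthogonal projection of f onto W. Writing g = a_0 + a_1 x + a_2 x^2, the coefficients solve the normal equations G · a = b where
  G_{ij} = <φ_i, φ_j> and b_i = <f, φ_i>, with φ_0 = 1, φ_1 = x, φ_2 = x^2.
G =
  [2, 0, 2/3]
  [0, 2/3, 0]
  [2/3, 0, 2/5],
b = (2/3, 16/15, -2/15).
Solving gives a_0 = 1, a_1 = 8/5, a_2 = -2, so
  g(x) = -2*x^2 + 8*x/5 + 1.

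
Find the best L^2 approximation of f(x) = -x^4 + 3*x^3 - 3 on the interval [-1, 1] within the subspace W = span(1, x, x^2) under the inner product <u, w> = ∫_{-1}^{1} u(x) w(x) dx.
g(x) = -6*x^2/7 + 9*x/5 - 102/35

The best approximation g ∈ W is the orthogonal projection of f onto W. Writing g = a_0 + a_1 x + a_2 x^2, the coefficients solve the normal equations G · a = b where
  G_{ij} = <φ_i, φ_j> and b_i = <f, φ_i>, with φ_0 = 1, φ_1 = x, φ_2 = x^2.
G =
  [2, 0, 2/3]
  [0, 2/3, 0]
  [2/3, 0, 2/5],
b = (-32/5, 6/5, -16/7).
Solving gives a_0 = -102/35, a_1 = 9/5, a_2 = -6/7, so
  g(x) = -6*x^2/7 + 9*x/5 - 102/35.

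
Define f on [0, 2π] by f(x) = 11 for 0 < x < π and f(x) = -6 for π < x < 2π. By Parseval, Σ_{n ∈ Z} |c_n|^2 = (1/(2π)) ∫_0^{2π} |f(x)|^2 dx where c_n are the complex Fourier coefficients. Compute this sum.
Σ |c_n|^2 = 157/2

Parseval equates the L^2 energy of f (normalised by 1/(2π)) with the ℓ^2 sum of its Fourier coefficients: (1/(2π)) ∫_0^{2π} |f|^2 = Σ |c_n|^2.
Compute the left side: (1/(2π)) [∫_0^π 11^2 dx + ∫_π^{2π} (-6)^2 dx] = (1/(2π)) · (121π + 36π) = (121 + 36)/2 = 157/2.
So Σ_{n ∈ Z} |c_n|^2 = 157/2.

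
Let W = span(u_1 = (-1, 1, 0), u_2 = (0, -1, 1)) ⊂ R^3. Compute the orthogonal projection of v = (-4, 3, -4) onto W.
proj_W(v) = (-7/3, 14/3, -7/3)

Set up U = [u_1 | ... | u_2] ∈ R^(3×2). The projector onto W = col(U) is P = U (U^T U)^(-1) U^T.
Compute U^T U =
  [2, -1]
  [-1, 2],
and U^T v = (7, -7).
Solve U^T U · c = U^T v for the coefficients: c = (7/3, -7/3). The projection is proj_W(v) = U c.
Check: (v - proj_W(v)) · u_1 = 0  (should be 0).
Check: (v - proj_W(v)) · u_2 = 0  (should be 0).
Result: proj_W(v) = (-7/3, 14/3, -7/3).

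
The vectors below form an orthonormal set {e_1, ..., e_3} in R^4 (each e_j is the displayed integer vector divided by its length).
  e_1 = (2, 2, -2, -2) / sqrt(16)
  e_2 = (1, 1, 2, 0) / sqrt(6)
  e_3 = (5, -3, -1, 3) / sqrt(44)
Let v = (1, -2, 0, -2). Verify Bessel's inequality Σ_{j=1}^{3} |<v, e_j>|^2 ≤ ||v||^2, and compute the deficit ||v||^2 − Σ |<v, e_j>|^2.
Σ |<v, e_j>|^2 = 65/66; ||v||^2 = 9; deficit = 529/66

Write each e_j = u_j / sqrt(<u_j, u_j>) where u_j is the displayed integer vector. Then <v, e_j> = <v, u_j> / sqrt(<u_j, u_j>), so |<v, e_j>|^2 = <v, u_j>^2 / <u_j, u_j>.
Coefficients: <v, e_1> = 2/sqrt(16), <v, e_2> = -1/sqrt(6), <v, e_3> = 5/sqrt(44).
Square and sum: Σ |<v, e_j>|^2 = 65/66.
Compute ||v||^2 = v·v = 9.
Deficit = 9 − 65/66 = 529/66 ≥ 0, confirming Bessel's inequality. (The deficit equals ||v − Σ <v,e_j> e_j||^2, the squared distance from v to span{e_j}.)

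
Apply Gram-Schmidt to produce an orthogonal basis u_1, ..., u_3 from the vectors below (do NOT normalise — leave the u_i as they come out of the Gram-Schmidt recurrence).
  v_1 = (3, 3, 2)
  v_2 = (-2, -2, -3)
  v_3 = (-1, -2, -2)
Orthogonal basis:
  u_1 = (3, 3, 2)
  u_2 = (5/11, 5/11, -15/11)
  u_3 = (1/2, -1/2, 0)

Apply the Gram-Schmidt recurrence
  u_1 = v_1
  u_i = v_i − Σ_{j<i} ((v_i · u_j) / (u_j · u_j)) · u_j.

Step by step this gives:
  u_1 = (3, 3, 2)
  u_2 = (5/11, 5/11, -15/11)
  u_3 = (1/2, -1/2, 0)

Orthogonality check:
  u_2 · u_1 = 0 (should be 0)
  u_3 · u_1 = 0 (should be 0)
  u_3 · u_2 = 0 (should be 0)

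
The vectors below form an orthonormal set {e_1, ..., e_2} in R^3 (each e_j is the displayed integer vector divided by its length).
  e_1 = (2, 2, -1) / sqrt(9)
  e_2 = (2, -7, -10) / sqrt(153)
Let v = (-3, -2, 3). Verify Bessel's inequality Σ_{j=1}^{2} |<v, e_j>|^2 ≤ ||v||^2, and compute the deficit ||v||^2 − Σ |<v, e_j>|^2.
Σ |<v, e_j>|^2 = 373/17; ||v||^2 = 22; deficit = 1/17

Write each e_j = u_j / sqrt(<u_j, u_j>) where u_j is the displayed integer vector. Then <v, e_j> = <v, u_j> / sqrt(<u_j, u_j>), so |<v, e_j>|^2 = <v, u_j>^2 / <u_j, u_j>.
Coefficients: <v, e_1> = -13/sqrt(9), <v, e_2> = -22/sqrt(153).
Square and sum: Σ |<v, e_j>|^2 = 373/17.
Compute ||v||^2 = v·v = 22.
Deficit = 22 − 373/17 = 1/17 ≥ 0, confirming Bessel's inequality. (The deficit equals ||v − Σ <v,e_j> e_j||^2, the squared distance from v to span{e_j}.)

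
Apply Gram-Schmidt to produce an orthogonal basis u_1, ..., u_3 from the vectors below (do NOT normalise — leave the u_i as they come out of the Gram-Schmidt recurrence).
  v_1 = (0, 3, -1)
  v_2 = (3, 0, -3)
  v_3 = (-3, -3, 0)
Orthogonal basis:
  u_1 = (0, 3, -1)
  u_2 = (3, -9/10, -27/10)
  u_3 = (-36/19, -12/19, -36/19)

Apply the Gram-Schmidt recurrence
  u_1 = v_1
  u_i = v_i − Σ_{j<i} ((v_i · u_j) / (u_j · u_j)) · u_j.

Step by step this gives:
  u_1 = (0, 3, -1)
  u_2 = (3, -9/10, -27/10)
  u_3 = (-36/19, -12/19, -36/19)

Orthogonality check:
  u_2 · u_1 = 0 (should be 0)
  u_3 · u_1 = 0 (should be 0)
  u_3 · u_2 = 0 (should be 0)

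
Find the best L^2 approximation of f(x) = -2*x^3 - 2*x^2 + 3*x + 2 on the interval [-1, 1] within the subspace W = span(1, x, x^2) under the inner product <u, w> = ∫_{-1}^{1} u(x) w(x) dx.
g(x) = -2*x^2 + 9*x/5 + 2

The best approximation g ∈ W is the orthogonal projection of f onto W. Writing g = a_0 + a_1 x + a_2 x^2, the coefficients solve the normal equations G · a = b where
  G_{ij} = <φ_i, φ_j> and b_i = <f, φ_i>, with φ_0 = 1, φ_1 = x, φ_2 = x^2.
G =
  [2, 0, 2/3]
  [0, 2/3, 0]
  [2/3, 0, 2/5],
b = (8/3, 6/5, 8/15).
Solving gives a_0 = 2, a_1 = 9/5, a_2 = -2, so
  g(x) = -2*x^2 + 9*x/5 + 2.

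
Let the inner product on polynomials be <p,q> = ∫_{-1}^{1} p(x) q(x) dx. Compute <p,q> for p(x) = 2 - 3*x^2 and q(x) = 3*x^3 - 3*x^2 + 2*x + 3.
<p,q> = 28/5

Expand the product: p(x)·q(x) = -9*x^5 + 9*x^4 - 15*x^2 + 4*x + 6.
∫_{-1}^{1} of each monomial x^k gives [2/(k+1) if k even, 0 if k odd]. Integrating term-by-term (or equivalently evaluating the antiderivative F(x) = -3*x^6/2 + 9*x^5/5 - 5*x^3 + 2*x^2 + 6*x at the endpoints):
  F(1) − F(−1) = 33/10 − (-23/10) = 28/5.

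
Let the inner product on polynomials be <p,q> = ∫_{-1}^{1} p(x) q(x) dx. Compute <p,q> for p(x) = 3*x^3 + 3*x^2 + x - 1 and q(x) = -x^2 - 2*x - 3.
<p,q> = -64/15

Expand the product: p(x)·q(x) = -3*x^5 - 9*x^4 - 16*x^3 - 10*x^2 - x + 3.
∫_{-1}^{1} of each monomial x^k gives [2/(k+1) if k even, 0 if k odd]. Integrating term-by-term (or equivalently evaluating the antiderivative F(x) = -x^6/2 - 9*x^5/5 - 4*x^4 - 10*x^3/3 - x^2/2 + 3*x at the endpoints):
  F(1) − F(−1) = -107/15 − (-43/15) = -64/15.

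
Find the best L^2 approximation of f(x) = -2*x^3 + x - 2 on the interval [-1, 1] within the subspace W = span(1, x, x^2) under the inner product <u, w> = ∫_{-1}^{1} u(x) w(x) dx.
g(x) = -x/5 - 2

The best approximation g ∈ W is the orthogonal projection of f onto W. Writing g = a_0 + a_1 x + a_2 x^2, the coefficients solve the normal equations G · a = b where
  G_{ij} = <φ_i, φ_j> and b_i = <f, φ_i>, with φ_0 = 1, φ_1 = x, φ_2 = x^2.
G =
  [2, 0, 2/3]
  [0, 2/3, 0]
  [2/3, 0, 2/5],
b = (-4, -2/15, -4/3).
Solving gives a_0 = -2, a_1 = -1/5, a_2 = 0, so
  g(x) = -x/5 - 2.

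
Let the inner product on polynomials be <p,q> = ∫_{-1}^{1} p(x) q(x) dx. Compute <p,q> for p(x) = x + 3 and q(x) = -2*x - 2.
<p,q> = -40/3

Expand the product: p(x)·q(x) = -2*x^2 - 8*x - 6.
∫_{-1}^{1} of each monomial x^k gives [2/(k+1) if k even, 0 if k odd]. Integrating term-by-term (or equivalently evaluating the antiderivative F(x) = -2*x^3/3 - 4*x^2 - 6*x at the endpoints):
  F(1) − F(−1) = -32/3 − (8/3) = -40/3.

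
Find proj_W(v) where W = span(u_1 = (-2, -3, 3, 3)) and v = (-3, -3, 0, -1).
proj_W(v) = (-24/31, -36/31, 36/31, 36/31)

Set up U = [u_1 | ... | u_1] ∈ R^(4×1). The projector onto W = col(U) is P = U (U^T U)^(-1) U^T.
Compute U^T U =
  [31],
and U^T v = (12).
Solve U^T U · c = U^T v for the coefficients: c = (12/31). The projection is proj_W(v) = U c.
Check: (v - proj_W(v)) · u_1 = 0  (should be 0).
Result: proj_W(v) = (-24/31, -36/31, 36/31, 36/31).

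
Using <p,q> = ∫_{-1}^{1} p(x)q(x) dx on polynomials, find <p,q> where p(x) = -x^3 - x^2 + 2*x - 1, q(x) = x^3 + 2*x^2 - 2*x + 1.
<p,q> = -646/105

Expand the product: p(x)·q(x) = -x^6 - 3*x^5 + 2*x^4 + 4*x^3 - 7*x^2 + 4*x - 1.
∫_{-1}^{1} of each monomial x^k gives [2/(k+1) if k even, 0 if k odd]. Integrating term-by-term (or equivalently evaluating the antiderivative F(x) = -x^7/7 - x^6/2 + 2*x^5/5 + x^4 - 7*x^3/3 + 2*x^2 - x at the endpoints):
  F(1) − F(−1) = -121/210 − (1171/210) = -646/105.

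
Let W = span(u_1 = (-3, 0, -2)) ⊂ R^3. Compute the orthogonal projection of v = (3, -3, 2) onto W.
proj_W(v) = (3, 0, 2)

Set up U = [u_1 | ... | u_1] ∈ R^(3×1). The projector onto W = col(U) is P = U (U^T U)^(-1) U^T.
Compute U^T U =
  [13],
and U^T v = (-13).
Solve U^T U · c = U^T v for the coefficients: c = (-1). The projection is proj_W(v) = U c.
Check: (v - proj_W(v)) · u_1 = 0  (should be 0).
Result: proj_W(v) = (3, 0, 2).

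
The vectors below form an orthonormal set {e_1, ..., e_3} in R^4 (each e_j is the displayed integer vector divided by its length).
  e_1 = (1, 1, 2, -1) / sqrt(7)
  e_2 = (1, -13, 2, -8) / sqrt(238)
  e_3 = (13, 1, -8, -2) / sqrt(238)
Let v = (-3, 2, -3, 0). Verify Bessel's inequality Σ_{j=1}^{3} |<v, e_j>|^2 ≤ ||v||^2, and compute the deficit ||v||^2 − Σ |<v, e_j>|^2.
Σ |<v, e_j>|^2 = 90/7; ||v||^2 = 22; deficit = 64/7

Write each e_j = u_j / sqrt(<u_j, u_j>) where u_j is the displayed integer vector. Then <v, e_j> = <v, u_j> / sqrt(<u_j, u_j>), so |<v, e_j>|^2 = <v, u_j>^2 / <u_j, u_j>.
Coefficients: <v, e_1> = -7/sqrt(7), <v, e_2> = -35/sqrt(238), <v, e_3> = -13/sqrt(238).
Square and sum: Σ |<v, e_j>|^2 = 90/7.
Compute ||v||^2 = v·v = 22.
Deficit = 22 − 90/7 = 64/7 ≥ 0, confirming Bessel's inequality. (The deficit equals ||v − Σ <v,e_j> e_j||^2, the squared distance from v to span{e_j}.)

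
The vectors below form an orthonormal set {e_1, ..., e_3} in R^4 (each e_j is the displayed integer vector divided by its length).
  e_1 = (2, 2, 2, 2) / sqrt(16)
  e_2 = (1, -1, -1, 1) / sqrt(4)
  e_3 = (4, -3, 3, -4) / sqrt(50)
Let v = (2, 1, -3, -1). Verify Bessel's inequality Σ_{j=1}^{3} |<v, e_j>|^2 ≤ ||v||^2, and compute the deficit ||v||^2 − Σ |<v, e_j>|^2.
Σ |<v, e_j>|^2 = 5/2; ||v||^2 = 15; deficit = 25/2

Write each e_j = u_j / sqrt(<u_j, u_j>) where u_j is the displayed integer vector. Then <v, e_j> = <v, u_j> / sqrt(<u_j, u_j>), so |<v, e_j>|^2 = <v, u_j>^2 / <u_j, u_j>.
Coefficients: <v, e_1> = -2/sqrt(16), <v, e_2> = 3/sqrt(4), <v, e_3> = 0/sqrt(50).
Square and sum: Σ |<v, e_j>|^2 = 5/2.
Compute ||v||^2 = v·v = 15.
Deficit = 15 − 5/2 = 25/2 ≥ 0, confirming Bessel's inequality. (The deficit equals ||v − Σ <v,e_j> e_j||^2, the squared distance from v to span{e_j}.)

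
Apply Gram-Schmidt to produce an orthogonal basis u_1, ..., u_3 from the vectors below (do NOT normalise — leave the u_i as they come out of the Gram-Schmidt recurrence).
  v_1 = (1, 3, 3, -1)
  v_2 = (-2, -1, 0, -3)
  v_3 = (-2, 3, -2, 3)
Orthogonal basis:
  u_1 = (1, 3, 3, -1)
  u_2 = (-19/10, -7/10, 3/10, -31/10)
  u_3 = (-209/69, 199/69, -35/23, 73/69)

Apply the Gram-Schmidt recurrence
  u_1 = v_1
  u_i = v_i − Σ_{j<i} ((v_i · u_j) / (u_j · u_j)) · u_j.

Step by step this gives:
  u_1 = (1, 3, 3, -1)
  u_2 = (-19/10, -7/10, 3/10, -31/10)
  u_3 = (-209/69, 199/69, -35/23, 73/69)

Orthogonality check:
  u_2 · u_1 = 0 (should be 0)
  u_3 · u_1 = 0 (should be 0)
  u_3 · u_2 = 0 (should be 0)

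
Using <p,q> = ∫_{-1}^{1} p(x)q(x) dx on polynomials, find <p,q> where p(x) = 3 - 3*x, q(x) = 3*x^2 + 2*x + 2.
<p,q> = 14

Expand the product: p(x)·q(x) = -9*x^3 + 3*x^2 + 6.
∫_{-1}^{1} of each monomial x^k gives [2/(k+1) if k even, 0 if k odd]. Integrating term-by-term (or equivalently evaluating the antiderivative F(x) = -9*x^4/4 + x^3 + 6*x at the endpoints):
  F(1) − F(−1) = 19/4 − (-37/4) = 14.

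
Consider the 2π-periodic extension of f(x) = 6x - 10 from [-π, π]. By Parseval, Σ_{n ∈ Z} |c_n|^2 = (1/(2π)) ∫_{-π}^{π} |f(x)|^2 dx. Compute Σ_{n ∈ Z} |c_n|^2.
Σ |c_n|^2 = 12π^2 + 100

Expand and integrate term by term over [-π, π]:
  ∫ (6x)^2 dx = 36·(2π^3/3); ∫ 2·6·(-10)·x dx = 0 (odd integrand); ∫ (-10)^2 dx = 100·2π.
So (1/(2π)) ∫_{-π}^{π} (6x - 10)^2 dx = 36π^2/3 + 100 = 12π^2 + 100.
Parseval ⇒ Σ |c_n|^2 = 12π^2 + 100.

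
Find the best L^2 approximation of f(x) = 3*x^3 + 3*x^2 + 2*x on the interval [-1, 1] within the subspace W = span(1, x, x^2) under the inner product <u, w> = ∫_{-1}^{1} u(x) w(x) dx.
g(x) = 3*x^2 + 19*x/5

The best approximation g ∈ W is the orthogonal projection of f onto W. Writing g = a_0 + a_1 x + a_2 x^2, the coefficients solve the normal equations G · a = b where
  G_{ij} = <φ_i, φ_j> and b_i = <f, φ_i>, with φ_0 = 1, φ_1 = x, φ_2 = x^2.
G =
  [2, 0, 2/3]
  [0, 2/3, 0]
  [2/3, 0, 2/5],
b = (2, 38/15, 6/5).
Solving gives a_0 = 0, a_1 = 19/5, a_2 = 3, so
  g(x) = 3*x^2 + 19*x/5.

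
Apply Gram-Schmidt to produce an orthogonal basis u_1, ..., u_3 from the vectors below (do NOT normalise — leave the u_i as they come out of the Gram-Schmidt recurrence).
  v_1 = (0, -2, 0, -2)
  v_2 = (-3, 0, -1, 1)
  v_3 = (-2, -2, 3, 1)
Orthogonal basis:
  u_1 = (0, -2, 0, -2)
  u_2 = (-3, -1/2, -1, 1/2)
  u_3 = (-5/7, -9/7, 24/7, 9/7)

Apply the Gram-Schmidt recurrence
  u_1 = v_1
  u_i = v_i − Σ_{j<i} ((v_i · u_j) / (u_j · u_j)) · u_j.

Step by step this gives:
  u_1 = (0, -2, 0, -2)
  u_2 = (-3, -1/2, -1, 1/2)
  u_3 = (-5/7, -9/7, 24/7, 9/7)

Orthogonality check:
  u_2 · u_1 = 0 (should be 0)
  u_3 · u_1 = 0 (should be 0)
  u_3 · u_2 = 0 (should be 0)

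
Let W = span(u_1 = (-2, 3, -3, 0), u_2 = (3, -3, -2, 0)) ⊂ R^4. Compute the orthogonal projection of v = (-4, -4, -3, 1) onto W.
proj_W(v) = (203/403, -3/31, -846/403, 0)

Set up U = [u_1 | ... | u_2] ∈ R^(4×2). The projector onto W = col(U) is P = U (U^T U)^(-1) U^T.
Compute U^T U =
  [22, -9]
  [-9, 22],
and U^T v = (5, 6).
Solve U^T U · c = U^T v for the coefficients: c = (164/403, 177/403). The projection is proj_W(v) = U c.
Check: (v - proj_W(v)) · u_1 = 0  (should be 0).
Check: (v - proj_W(v)) · u_2 = 0  (should be 0).
Result: proj_W(v) = (203/403, -3/31, -846/403, 0).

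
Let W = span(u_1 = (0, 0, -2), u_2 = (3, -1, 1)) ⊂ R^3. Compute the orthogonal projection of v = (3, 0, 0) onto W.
proj_W(v) = (27/10, -9/10, 0)

Set up U = [u_1 | ... | u_2] ∈ R^(3×2). The projector onto W = col(U) is P = U (U^T U)^(-1) U^T.
Compute U^T U =
  [4, -2]
  [-2, 11],
and U^T v = (0, 9).
Solve U^T U · c = U^T v for the coefficients: c = (9/20, 9/10). The projection is proj_W(v) = U c.
Check: (v - proj_W(v)) · u_1 = 0  (should be 0).
Check: (v - proj_W(v)) · u_2 = 0  (should be 0).
Result: proj_W(v) = (27/10, -9/10, 0).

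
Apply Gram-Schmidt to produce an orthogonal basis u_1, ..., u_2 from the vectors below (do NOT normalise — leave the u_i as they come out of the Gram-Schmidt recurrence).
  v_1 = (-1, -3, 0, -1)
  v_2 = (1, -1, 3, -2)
Orthogonal basis:
  u_1 = (-1, -3, 0, -1)
  u_2 = (15/11, 1/11, 3, -18/11)

Apply the Gram-Schmidt recurrence
  u_1 = v_1
  u_i = v_i − Σ_{j<i} ((v_i · u_j) / (u_j · u_j)) · u_j.

Step by step this gives:
  u_1 = (-1, -3, 0, -1)
  u_2 = (15/11, 1/11, 3, -18/11)

Orthogonality check:
  u_2 · u_1 = 0 (should be 0)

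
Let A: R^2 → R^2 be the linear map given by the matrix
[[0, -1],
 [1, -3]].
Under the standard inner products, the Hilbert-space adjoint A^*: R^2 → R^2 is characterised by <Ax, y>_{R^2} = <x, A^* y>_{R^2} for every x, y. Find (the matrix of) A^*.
A^* = A^T =
[[0, 1],
 [-1, -3]]

For real matrices with standard dot products, the defining identity <Ax, y> = <x, A^* y> gives (Ax)^T y = x^T (A^*) y, i.e. x^T A^T y = x^T (A^*) y. Since this holds for all x, y, we must have A^* = A^T. Therefore
A^* =
[[0, 1],
 [-1, -3]].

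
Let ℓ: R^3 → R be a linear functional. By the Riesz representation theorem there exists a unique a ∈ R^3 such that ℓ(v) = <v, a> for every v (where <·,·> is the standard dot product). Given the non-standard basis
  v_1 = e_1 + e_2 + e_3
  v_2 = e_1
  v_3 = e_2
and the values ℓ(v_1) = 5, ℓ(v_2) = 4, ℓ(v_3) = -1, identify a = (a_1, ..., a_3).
a = (4, -1, 2)

Write a = (a_1, ..., a_3) in the standard basis. For each basis vector v_i, ℓ(v_i) = <v_i, a> is a linear equation in the a_j's. Collect the n equations into a matrix system V a = ℓ, where row i of V is v_i (expressed in the standard basis). Since V is invertible (lower-triangular with 1s on the diagonal, up to permutation), solve by back-substitution:
  V =
[[1, 1, 1],
 [1, 0, 0],
 [0, 1, 0]]
  V a = (5, 4, -1)
Solving gives a = (4, -1, 2).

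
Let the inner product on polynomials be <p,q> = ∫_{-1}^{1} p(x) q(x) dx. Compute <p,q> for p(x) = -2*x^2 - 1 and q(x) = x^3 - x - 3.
<p,q> = 10

Expand the product: p(x)·q(x) = -2*x^5 + x^3 + 6*x^2 + x + 3.
∫_{-1}^{1} of each monomial x^k gives [2/(k+1) if k even, 0 if k odd]. Integrating term-by-term (or equivalently evaluating the antiderivative F(x) = -x^6/3 + x^4/4 + 2*x^3 + x^2/2 + 3*x at the endpoints):
  F(1) − F(−1) = 65/12 − (-55/12) = 10.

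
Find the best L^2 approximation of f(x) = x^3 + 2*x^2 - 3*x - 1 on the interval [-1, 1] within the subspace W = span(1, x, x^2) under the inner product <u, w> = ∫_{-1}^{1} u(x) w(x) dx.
g(x) = 2*x^2 - 12*x/5 - 1

The best approximation g ∈ W is the orthogonal projection of f onto W. Writing g = a_0 + a_1 x + a_2 x^2, the coefficients solve the normal equations G · a = b where
  G_{ij} = <φ_i, φ_j> and b_i = <f, φ_i>, with φ_0 = 1, φ_1 = x, φ_2 = x^2.
G =
  [2, 0, 2/3]
  [0, 2/3, 0]
  [2/3, 0, 2/5],
b = (-2/3, -8/5, 2/15).
Solving gives a_0 = -1, a_1 = -12/5, a_2 = 2, so
  g(x) = 2*x^2 - 12*x/5 - 1.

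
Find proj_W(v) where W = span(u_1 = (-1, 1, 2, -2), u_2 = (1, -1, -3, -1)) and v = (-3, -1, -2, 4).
proj_W(v) = (5/7, -5/7, -5/7, 25/7)

Set up U = [u_1 | ... | u_2] ∈ R^(4×2). The projector onto W = col(U) is P = U (U^T U)^(-1) U^T.
Compute U^T U =
  [10, -6]
  [-6, 12],
and U^T v = (-10, 0).
Solve U^T U · c = U^T v for the coefficients: c = (-10/7, -5/7). The projection is proj_W(v) = U c.
Check: (v - proj_W(v)) · u_1 = 0  (should be 0).
Check: (v - proj_W(v)) · u_2 = 0  (should be 0).
Result: proj_W(v) = (5/7, -5/7, -5/7, 25/7).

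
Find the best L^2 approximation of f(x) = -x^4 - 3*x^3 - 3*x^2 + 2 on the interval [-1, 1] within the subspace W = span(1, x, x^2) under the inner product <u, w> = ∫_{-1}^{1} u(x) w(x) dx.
g(x) = -27*x^2/7 - 9*x/5 + 73/35

The best approximation g ∈ W is the orthogonal projection of f onto W. Writing g = a_0 + a_1 x + a_2 x^2, the coefficients solve the normal equations G · a = b where
  G_{ij} = <φ_i, φ_j> and b_i = <f, φ_i>, with φ_0 = 1, φ_1 = x, φ_2 = x^2.
G =
  [2, 0, 2/3]
  [0, 2/3, 0]
  [2/3, 0, 2/5],
b = (8/5, -6/5, -16/105).
Solving gives a_0 = 73/35, a_1 = -9/5, a_2 = -27/7, so
  g(x) = -27*x^2/7 - 9*x/5 + 73/35.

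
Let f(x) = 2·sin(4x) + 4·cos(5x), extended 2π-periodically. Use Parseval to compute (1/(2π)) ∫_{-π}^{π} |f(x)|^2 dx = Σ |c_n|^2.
Σ |c_n|^2 = 10

Expand |f|^2 and use orthogonality of {sin(nx), cos(mx)} on [-π, π]:
  ∫_{-π}^{π} sin(nx)^2 dx = π, ∫ cos(mx)^2 dx = π, and cross terms integrate to 0.
So ∫_{-π}^{π} f(x)^2 dx = 2^2 · π + 4^2 · π = (4 + 16)π.
Divide by 2π: (4 + 16)/2 = 10.
By Parseval, this equals Σ |c_n|^2.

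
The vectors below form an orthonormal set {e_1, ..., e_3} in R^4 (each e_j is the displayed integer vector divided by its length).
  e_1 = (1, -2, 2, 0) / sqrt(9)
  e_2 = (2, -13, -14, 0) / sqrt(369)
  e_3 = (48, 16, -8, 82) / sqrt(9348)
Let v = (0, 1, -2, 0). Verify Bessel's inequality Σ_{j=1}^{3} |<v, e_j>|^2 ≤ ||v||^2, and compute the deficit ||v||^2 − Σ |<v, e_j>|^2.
Σ |<v, e_j>|^2 = 269/57; ||v||^2 = 5; deficit = 16/57

Write each e_j = u_j / sqrt(<u_j, u_j>) where u_j is the displayed integer vector. Then <v, e_j> = <v, u_j> / sqrt(<u_j, u_j>), so |<v, e_j>|^2 = <v, u_j>^2 / <u_j, u_j>.
Coefficients: <v, e_1> = -6/sqrt(9), <v, e_2> = 15/sqrt(369), <v, e_3> = 32/sqrt(9348).
Square and sum: Σ |<v, e_j>|^2 = 269/57.
Compute ||v||^2 = v·v = 5.
Deficit = 5 − 269/57 = 16/57 ≥ 0, confirming Bessel's inequality. (The deficit equals ||v − Σ <v,e_j> e_j||^2, the squared distance from v to span{e_j}.)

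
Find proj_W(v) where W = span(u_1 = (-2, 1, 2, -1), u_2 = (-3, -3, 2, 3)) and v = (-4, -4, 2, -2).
proj_W(v) = (-164/49, -53/49, 134/49, 53/49)

Set up U = [u_1 | ... | u_2] ∈ R^(4×2). The projector onto W = col(U) is P = U (U^T U)^(-1) U^T.
Compute U^T U =
  [10, 4]
  [4, 31],
and U^T v = (10, 22).
Solve U^T U · c = U^T v for the coefficients: c = (37/49, 30/49). The projection is proj_W(v) = U c.
Check: (v - proj_W(v)) · u_1 = 0  (should be 0).
Check: (v - proj_W(v)) · u_2 = 0  (should be 0).
Result: proj_W(v) = (-164/49, -53/49, 134/49, 53/49).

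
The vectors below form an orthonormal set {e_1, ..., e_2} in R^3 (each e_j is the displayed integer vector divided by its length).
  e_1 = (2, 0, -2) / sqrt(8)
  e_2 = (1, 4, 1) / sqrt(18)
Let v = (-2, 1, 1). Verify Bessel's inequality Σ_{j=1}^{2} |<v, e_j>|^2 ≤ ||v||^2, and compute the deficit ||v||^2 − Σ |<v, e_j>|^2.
Σ |<v, e_j>|^2 = 5; ||v||^2 = 6; deficit = 1

Write each e_j = u_j / sqrt(<u_j, u_j>) where u_j is the displayed integer vector. Then <v, e_j> = <v, u_j> / sqrt(<u_j, u_j>), so |<v, e_j>|^2 = <v, u_j>^2 / <u_j, u_j>.
Coefficients: <v, e_1> = -6/sqrt(8), <v, e_2> = 3/sqrt(18).
Square and sum: Σ |<v, e_j>|^2 = 5.
Compute ||v||^2 = v·v = 6.
Deficit = 6 − 5 = 1 ≥ 0, confirming Bessel's inequality. (The deficit equals ||v − Σ <v,e_j> e_j||^2, the squared distance from v to span{e_j}.)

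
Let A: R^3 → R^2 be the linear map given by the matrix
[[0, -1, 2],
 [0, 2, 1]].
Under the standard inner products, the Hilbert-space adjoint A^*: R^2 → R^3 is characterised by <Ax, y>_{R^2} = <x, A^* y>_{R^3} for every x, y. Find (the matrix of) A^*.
A^* = A^T =
[[0, 0],
 [-1, 2],
 [2, 1]]

For real matrices with standard dot products, the defining identity <Ax, y> = <x, A^* y> gives (Ax)^T y = x^T (A^*) y, i.e. x^T A^T y = x^T (A^*) y. Since this holds for all x, y, we must have A^* = A^T. Therefore
A^* =
[[0, 0],
 [-1, 2],
 [2, 1]].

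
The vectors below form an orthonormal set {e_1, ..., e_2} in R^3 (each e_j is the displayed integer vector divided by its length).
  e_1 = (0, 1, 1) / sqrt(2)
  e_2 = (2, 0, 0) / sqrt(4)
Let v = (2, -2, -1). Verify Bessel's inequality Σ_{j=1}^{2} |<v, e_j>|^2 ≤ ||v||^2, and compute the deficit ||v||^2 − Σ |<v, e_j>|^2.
Σ |<v, e_j>|^2 = 17/2; ||v||^2 = 9; deficit = 1/2

Write each e_j = u_j / sqrt(<u_j, u_j>) where u_j is the displayed integer vector. Then <v, e_j> = <v, u_j> / sqrt(<u_j, u_j>), so |<v, e_j>|^2 = <v, u_j>^2 / <u_j, u_j>.
Coefficients: <v, e_1> = -3/sqrt(2), <v, e_2> = 4/sqrt(4).
Square and sum: Σ |<v, e_j>|^2 = 17/2.
Compute ||v||^2 = v·v = 9.
Deficit = 9 − 17/2 = 1/2 ≥ 0, confirming Bessel's inequality. (The deficit equals ||v − Σ <v,e_j> e_j||^2, the squared distance from v to span{e_j}.)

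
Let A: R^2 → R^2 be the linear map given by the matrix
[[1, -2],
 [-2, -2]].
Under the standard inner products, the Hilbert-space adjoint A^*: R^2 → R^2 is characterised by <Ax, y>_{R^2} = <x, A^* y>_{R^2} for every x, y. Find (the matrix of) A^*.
A^* = A^T =
[[1, -2],
 [-2, -2]]

For real matrices with standard dot products, the defining identity <Ax, y> = <x, A^* y> gives (Ax)^T y = x^T (A^*) y, i.e. x^T A^T y = x^T (A^*) y. Since this holds for all x, y, we must have A^* = A^T. Therefore
A^* =
[[1, -2],
 [-2, -2]].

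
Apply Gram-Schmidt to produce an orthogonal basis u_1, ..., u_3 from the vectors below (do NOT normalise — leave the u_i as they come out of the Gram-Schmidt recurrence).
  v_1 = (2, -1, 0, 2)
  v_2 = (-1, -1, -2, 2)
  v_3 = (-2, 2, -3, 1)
Orthogonal basis:
  u_1 = (2, -1, 0, 2)
  u_2 = (-5/3, -2/3, -2, 4/3)
  u_3 = (50/81, 182/81, -25/27, 41/81)

Apply the Gram-Schmidt recurrence
  u_1 = v_1
  u_i = v_i − Σ_{j<i} ((v_i · u_j) / (u_j · u_j)) · u_j.

Step by step this gives:
  u_1 = (2, -1, 0, 2)
  u_2 = (-5/3, -2/3, -2, 4/3)
  u_3 = (50/81, 182/81, -25/27, 41/81)

Orthogonality check:
  u_2 · u_1 = 0 (should be 0)
  u_3 · u_1 = 0 (should be 0)
  u_3 · u_2 = 0 (should be 0)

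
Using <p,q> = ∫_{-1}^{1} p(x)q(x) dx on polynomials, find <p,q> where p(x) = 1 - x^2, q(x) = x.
<p,q> = 0

Expand the product: p(x)·q(x) = -x^3 + x.
∫_{-1}^{1} of each monomial x^k gives [2/(k+1) if k even, 0 if k odd]. Integrating term-by-term (or equivalently evaluating the antiderivative F(x) = -x^4/4 + x^2/2 at the endpoints):
  F(1) − F(−1) = 1/4 − (1/4) = 0.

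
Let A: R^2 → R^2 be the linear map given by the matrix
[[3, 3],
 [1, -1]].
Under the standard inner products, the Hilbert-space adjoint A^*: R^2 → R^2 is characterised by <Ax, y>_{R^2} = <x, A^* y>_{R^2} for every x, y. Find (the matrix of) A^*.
A^* = A^T =
[[3, 1],
 [3, -1]]

For real matrices with standard dot products, the defining identity <Ax, y> = <x, A^* y> gives (Ax)^T y = x^T (A^*) y, i.e. x^T A^T y = x^T (A^*) y. Since this holds for all x, y, we must have A^* = A^T. Therefore
A^* =
[[3, 1],
 [3, -1]].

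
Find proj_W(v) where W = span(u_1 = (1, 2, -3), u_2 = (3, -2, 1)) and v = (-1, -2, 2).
proj_W(v) = (-37/45, -14/9, 106/45)

Set up U = [u_1 | ... | u_2] ∈ R^(3×2). The projector onto W = col(U) is P = U (U^T U)^(-1) U^T.
Compute U^T U =
  [14, -4]
  [-4, 14],
and U^T v = (-11, 3).
Solve U^T U · c = U^T v for the coefficients: c = (-71/90, -1/90). The projection is proj_W(v) = U c.
Check: (v - proj_W(v)) · u_1 = 0  (should be 0).
Check: (v - proj_W(v)) · u_2 = 0  (should be 0).
Result: proj_W(v) = (-37/45, -14/9, 106/45).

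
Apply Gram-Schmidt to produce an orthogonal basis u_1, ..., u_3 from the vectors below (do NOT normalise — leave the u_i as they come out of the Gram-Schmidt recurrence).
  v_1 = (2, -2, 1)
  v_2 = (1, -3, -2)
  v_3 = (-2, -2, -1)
Orthogonal basis:
  u_1 = (2, -2, 1)
  u_2 = (-1/3, -5/3, -8/3)
  u_3 = (-14/9, -10/9, 8/9)

Apply the Gram-Schmidt recurrence
  u_1 = v_1
  u_i = v_i − Σ_{j<i} ((v_i · u_j) / (u_j · u_j)) · u_j.

Step by step this gives:
  u_1 = (2, -2, 1)
  u_2 = (-1/3, -5/3, -8/3)
  u_3 = (-14/9, -10/9, 8/9)

Orthogonality check:
  u_2 · u_1 = 0 (should be 0)
  u_3 · u_1 = 0 (should be 0)
  u_3 · u_2 = 0 (should be 0)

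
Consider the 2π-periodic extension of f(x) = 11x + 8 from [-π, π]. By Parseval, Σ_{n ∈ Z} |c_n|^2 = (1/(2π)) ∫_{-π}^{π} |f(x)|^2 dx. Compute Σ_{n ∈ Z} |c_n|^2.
Σ |c_n|^2 = 121π^2/3 + 64

Expand and integrate term by term over [-π, π]:
  ∫ (11x)^2 dx = 121·(2π^3/3); ∫ 2·11·(8)·x dx = 0 (odd integrand); ∫ 8^2 dx = 64·2π.
So (1/(2π)) ∫_{-π}^{π} (11x + 8)^2 dx = 121π^2/3 + 64 = 121π^2/3 + 64.
Parseval ⇒ Σ |c_n|^2 = 121π^2/3 + 64.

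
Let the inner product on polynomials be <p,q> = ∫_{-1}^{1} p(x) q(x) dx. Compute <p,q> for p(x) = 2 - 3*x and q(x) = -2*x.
<p,q> = 4

Expand the product: p(x)·q(x) = 6*x^2 - 4*x.
∫_{-1}^{1} of each monomial x^k gives [2/(k+1) if k even, 0 if k odd]. Integrating term-by-term (or equivalently evaluating the antiderivative F(x) = 2*x^3 - 2*x^2 at the endpoints):
  F(1) − F(−1) = 0 − (-4) = 4.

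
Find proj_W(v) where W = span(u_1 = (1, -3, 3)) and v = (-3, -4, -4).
proj_W(v) = (-3/19, 9/19, -9/19)

Set up U = [u_1 | ... | u_1] ∈ R^(3×1). The projector onto W = col(U) is P = U (U^T U)^(-1) U^T.
Compute U^T U =
  [19],
and U^T v = (-3).
Solve U^T U · c = U^T v for the coefficients: c = (-3/19). The projection is proj_W(v) = U c.
Check: (v - proj_W(v)) · u_1 = 0  (should be 0).
Result: proj_W(v) = (-3/19, 9/19, -9/19).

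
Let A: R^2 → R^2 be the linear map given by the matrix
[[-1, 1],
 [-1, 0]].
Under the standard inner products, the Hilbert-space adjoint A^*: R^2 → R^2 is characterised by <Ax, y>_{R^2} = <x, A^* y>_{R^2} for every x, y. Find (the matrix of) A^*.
A^* = A^T =
[[-1, -1],
 [1, 0]]

For real matrices with standard dot products, the defining identity <Ax, y> = <x, A^* y> gives (Ax)^T y = x^T (A^*) y, i.e. x^T A^T y = x^T (A^*) y. Since this holds for all x, y, we must have A^* = A^T. Therefore
A^* =
[[-1, -1],
 [1, 0]].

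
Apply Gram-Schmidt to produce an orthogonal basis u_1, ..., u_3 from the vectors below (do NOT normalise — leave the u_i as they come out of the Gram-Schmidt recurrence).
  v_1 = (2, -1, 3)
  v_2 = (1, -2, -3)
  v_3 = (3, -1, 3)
Orthogonal basis:
  u_1 = (2, -1, 3)
  u_2 = (12/7, -33/14, -27/14)
  u_3 = (9/19, 9/19, -3/19)

Apply the Gram-Schmidt recurrence
  u_1 = v_1
  u_i = v_i − Σ_{j<i} ((v_i · u_j) / (u_j · u_j)) · u_j.

Step by step this gives:
  u_1 = (2, -1, 3)
  u_2 = (12/7, -33/14, -27/14)
  u_3 = (9/19, 9/19, -3/19)

Orthogonality check:
  u_2 · u_1 = 0 (should be 0)
  u_3 · u_1 = 0 (should be 0)
  u_3 · u_2 = 0 (should be 0)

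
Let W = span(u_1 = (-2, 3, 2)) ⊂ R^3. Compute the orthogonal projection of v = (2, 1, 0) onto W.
proj_W(v) = (2/17, -3/17, -2/17)

Set up U = [u_1 | ... | u_1] ∈ R^(3×1). The projector onto W = col(U) is P = U (U^T U)^(-1) U^T.
Compute U^T U =
  [17],
and U^T v = (-1).
Solve U^T U · c = U^T v for the coefficients: c = (-1/17). The projection is proj_W(v) = U c.
Check: (v - proj_W(v)) · u_1 = 0  (should be 0).
Result: proj_W(v) = (2/17, -3/17, -2/17).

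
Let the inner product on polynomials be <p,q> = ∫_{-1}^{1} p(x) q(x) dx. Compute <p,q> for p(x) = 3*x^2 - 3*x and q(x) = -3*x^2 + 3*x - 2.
<p,q> = -68/5

Expand the product: p(x)·q(x) = -9*x^4 + 18*x^3 - 15*x^2 + 6*x.
∫_{-1}^{1} of each monomial x^k gives [2/(k+1) if k even, 0 if k odd]. Integrating term-by-term (or equivalently evaluating the antiderivative F(x) = -9*x^5/5 + 9*x^4/2 - 5*x^3 + 3*x^2 at the endpoints):
  F(1) − F(−1) = 7/10 − (143/10) = -68/5.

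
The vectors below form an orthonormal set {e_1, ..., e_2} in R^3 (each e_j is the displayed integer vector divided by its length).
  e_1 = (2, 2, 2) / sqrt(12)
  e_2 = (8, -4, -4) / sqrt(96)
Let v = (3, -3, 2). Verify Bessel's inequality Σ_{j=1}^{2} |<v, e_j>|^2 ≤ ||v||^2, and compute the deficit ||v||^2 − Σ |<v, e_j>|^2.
Σ |<v, e_j>|^2 = 19/2; ||v||^2 = 22; deficit = 25/2

Write each e_j = u_j / sqrt(<u_j, u_j>) where u_j is the displayed integer vector. Then <v, e_j> = <v, u_j> / sqrt(<u_j, u_j>), so |<v, e_j>|^2 = <v, u_j>^2 / <u_j, u_j>.
Coefficients: <v, e_1> = 4/sqrt(12), <v, e_2> = 28/sqrt(96).
Square and sum: Σ |<v, e_j>|^2 = 19/2.
Compute ||v||^2 = v·v = 22.
Deficit = 22 − 19/2 = 25/2 ≥ 0, confirming Bessel's inequality. (The deficit equals ||v − Σ <v,e_j> e_j||^2, the squared distance from v to span{e_j}.)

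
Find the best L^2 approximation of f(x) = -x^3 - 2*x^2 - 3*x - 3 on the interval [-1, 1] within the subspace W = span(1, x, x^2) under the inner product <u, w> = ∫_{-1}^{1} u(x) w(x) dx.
g(x) = -2*x^2 - 18*x/5 - 3

The best approximation g ∈ W is the orthogonal projection of f onto W. Writing g = a_0 + a_1 x + a_2 x^2, the coefficients solve the normal equations G · a = b where
  G_{ij} = <φ_i, φ_j> and b_i = <f, φ_i>, with φ_0 = 1, φ_1 = x, φ_2 = x^2.
G =
  [2, 0, 2/3]
  [0, 2/3, 0]
  [2/3, 0, 2/5],
b = (-22/3, -12/5, -14/5).
Solving gives a_0 = -3, a_1 = -18/5, a_2 = -2, so
  g(x) = -2*x^2 - 18*x/5 - 3.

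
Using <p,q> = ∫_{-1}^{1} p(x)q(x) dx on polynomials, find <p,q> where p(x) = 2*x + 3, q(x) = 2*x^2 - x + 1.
<p,q> = 26/3

Expand the product: p(x)·q(x) = 4*x^3 + 4*x^2 - x + 3.
∫_{-1}^{1} of each monomial x^k gives [2/(k+1) if k even, 0 if k odd]. Integrating term-by-term (or equivalently evaluating the antiderivative F(x) = x^4 + 4*x^3/3 - x^2/2 + 3*x at the endpoints):
  F(1) − F(−1) = 29/6 − (-23/6) = 26/3.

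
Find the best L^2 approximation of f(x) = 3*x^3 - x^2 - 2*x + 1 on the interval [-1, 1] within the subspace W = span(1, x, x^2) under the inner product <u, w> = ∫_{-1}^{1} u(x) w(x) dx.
g(x) = -x^2 - x/5 + 1

The best approximation g ∈ W is the orthogonal projection of f onto W. Writing g = a_0 + a_1 x + a_2 x^2, the coefficients solve the normal equations G · a = b where
  G_{ij} = <φ_i, φ_j> and b_i = <f, φ_i>, with φ_0 = 1, φ_1 = x, φ_2 = x^2.
G =
  [2, 0, 2/3]
  [0, 2/3, 0]
  [2/3, 0, 2/5],
b = (4/3, -2/15, 4/15).
Solving gives a_0 = 1, a_1 = -1/5, a_2 = -1, so
  g(x) = -x^2 - x/5 + 1.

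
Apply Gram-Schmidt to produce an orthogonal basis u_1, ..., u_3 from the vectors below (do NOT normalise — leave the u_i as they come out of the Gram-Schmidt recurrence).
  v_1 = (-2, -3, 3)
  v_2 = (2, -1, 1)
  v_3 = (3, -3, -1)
Orthogonal basis:
  u_1 = (-2, -3, 3)
  u_2 = (24/11, -8/11, 8/11)
  u_3 = (0, -2, -2)

Apply the Gram-Schmidt recurrence
  u_1 = v_1
  u_i = v_i − Σ_{j<i} ((v_i · u_j) / (u_j · u_j)) · u_j.

Step by step this gives:
  u_1 = (-2, -3, 3)
  u_2 = (24/11, -8/11, 8/11)
  u_3 = (0, -2, -2)

Orthogonality check:
  u_2 · u_1 = 0 (should be 0)
  u_3 · u_1 = 0 (should be 0)
  u_3 · u_2 = 0 (should be 0)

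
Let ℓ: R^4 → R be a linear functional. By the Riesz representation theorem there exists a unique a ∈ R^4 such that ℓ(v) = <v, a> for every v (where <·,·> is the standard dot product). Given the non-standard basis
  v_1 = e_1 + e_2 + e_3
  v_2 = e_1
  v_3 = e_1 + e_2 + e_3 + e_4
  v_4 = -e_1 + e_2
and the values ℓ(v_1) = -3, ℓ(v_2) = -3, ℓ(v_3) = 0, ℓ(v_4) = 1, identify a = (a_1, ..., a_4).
a = (-3, -2, 2, 3)

Write a = (a_1, ..., a_4) in the standard basis. For each basis vector v_i, ℓ(v_i) = <v_i, a> is a linear equation in the a_j's. Collect the n equations into a matrix system V a = ℓ, where row i of V is v_i (expressed in the standard basis). Since V is invertible (lower-triangular with 1s on the diagonal, up to permutation), solve by back-substitution:
  V =
[[1, 1, 1, 0],
 [1, 0, 0, 0],
 [1, 1, 1, 1],
 [-1, 1, 0, 0]]
  V a = (-3, -3, 0, 1)
Solving gives a = (-3, -2, 2, 3).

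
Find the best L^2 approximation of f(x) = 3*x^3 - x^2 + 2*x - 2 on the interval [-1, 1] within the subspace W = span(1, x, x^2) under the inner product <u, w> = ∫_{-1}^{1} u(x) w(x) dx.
g(x) = -x^2 + 19*x/5 - 2

The best approximation g ∈ W is the orthogonal projection of f onto W. Writing g = a_0 + a_1 x + a_2 x^2, the coefficients solve the normal equations G · a = b where
  G_{ij} = <φ_i, φ_j> and b_i = <f, φ_i>, with φ_0 = 1, φ_1 = x, φ_2 = x^2.
G =
  [2, 0, 2/3]
  [0, 2/3, 0]
  [2/3, 0, 2/5],
b = (-14/3, 38/15, -26/15).
Solving gives a_0 = -2, a_1 = 19/5, a_2 = -1, so
  g(x) = -x^2 + 19*x/5 - 2.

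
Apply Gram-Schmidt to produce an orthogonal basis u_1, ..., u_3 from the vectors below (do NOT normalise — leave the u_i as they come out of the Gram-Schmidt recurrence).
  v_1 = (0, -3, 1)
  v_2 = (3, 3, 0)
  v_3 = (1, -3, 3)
Orthogonal basis:
  u_1 = (0, -3, 1)
  u_2 = (3, 3/10, 9/10)
  u_3 = (-5/11, 5/11, 15/11)

Apply the Gram-Schmidt recurrence
  u_1 = v_1
  u_i = v_i − Σ_{j<i} ((v_i · u_j) / (u_j · u_j)) · u_j.

Step by step this gives:
  u_1 = (0, -3, 1)
  u_2 = (3, 3/10, 9/10)
  u_3 = (-5/11, 5/11, 15/11)

Orthogonality check:
  u_2 · u_1 = 0 (should be 0)
  u_3 · u_1 = 0 (should be 0)
  u_3 · u_2 = 0 (should be 0)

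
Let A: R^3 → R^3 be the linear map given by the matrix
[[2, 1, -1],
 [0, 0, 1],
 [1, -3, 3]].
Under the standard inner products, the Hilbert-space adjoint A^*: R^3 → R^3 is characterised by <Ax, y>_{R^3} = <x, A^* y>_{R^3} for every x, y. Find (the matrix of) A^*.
A^* = A^T =
[[2, 0, 1],
 [1, 0, -3],
 [-1, 1, 3]]

For real matrices with standard dot products, the defining identity <Ax, y> = <x, A^* y> gives (Ax)^T y = x^T (A^*) y, i.e. x^T A^T y = x^T (A^*) y. Since this holds for all x, y, we must have A^* = A^T. Therefore
A^* =
[[2, 0, 1],
 [1, 0, -3],
 [-1, 1, 3]].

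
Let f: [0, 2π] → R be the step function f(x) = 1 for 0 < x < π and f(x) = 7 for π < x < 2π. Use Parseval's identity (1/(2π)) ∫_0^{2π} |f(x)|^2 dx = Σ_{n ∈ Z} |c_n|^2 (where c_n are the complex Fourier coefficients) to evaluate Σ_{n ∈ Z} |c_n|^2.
Σ |c_n|^2 = 25

Parseval equates the L^2 energy of f (normalised by 1/(2π)) with the ℓ^2 sum of its Fourier coefficients: (1/(2π)) ∫_0^{2π} |f|^2 = Σ |c_n|^2.
Compute the left side: (1/(2π)) [∫_0^π 1^2 dx + ∫_π^{2π} 7^2 dx] = (1/(2π)) · (1π + 49π) = (1 + 49)/2 = 25.
So Σ_{n ∈ Z} |c_n|^2 = 25.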